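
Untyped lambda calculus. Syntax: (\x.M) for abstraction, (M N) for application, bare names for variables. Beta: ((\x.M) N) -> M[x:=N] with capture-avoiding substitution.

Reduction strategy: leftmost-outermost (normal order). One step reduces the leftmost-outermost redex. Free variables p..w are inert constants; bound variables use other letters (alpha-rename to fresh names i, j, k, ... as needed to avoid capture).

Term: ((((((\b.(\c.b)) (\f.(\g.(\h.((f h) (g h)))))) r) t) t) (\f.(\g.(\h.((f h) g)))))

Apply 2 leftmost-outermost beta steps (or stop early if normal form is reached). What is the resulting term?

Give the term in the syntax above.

Answer: ((((\f.(\g.(\h.((f h) (g h))))) t) t) (\f.(\g.(\h.((f h) g)))))

Derivation:
Step 0: ((((((\b.(\c.b)) (\f.(\g.(\h.((f h) (g h)))))) r) t) t) (\f.(\g.(\h.((f h) g)))))
Step 1: (((((\c.(\f.(\g.(\h.((f h) (g h)))))) r) t) t) (\f.(\g.(\h.((f h) g)))))
Step 2: ((((\f.(\g.(\h.((f h) (g h))))) t) t) (\f.(\g.(\h.((f h) g)))))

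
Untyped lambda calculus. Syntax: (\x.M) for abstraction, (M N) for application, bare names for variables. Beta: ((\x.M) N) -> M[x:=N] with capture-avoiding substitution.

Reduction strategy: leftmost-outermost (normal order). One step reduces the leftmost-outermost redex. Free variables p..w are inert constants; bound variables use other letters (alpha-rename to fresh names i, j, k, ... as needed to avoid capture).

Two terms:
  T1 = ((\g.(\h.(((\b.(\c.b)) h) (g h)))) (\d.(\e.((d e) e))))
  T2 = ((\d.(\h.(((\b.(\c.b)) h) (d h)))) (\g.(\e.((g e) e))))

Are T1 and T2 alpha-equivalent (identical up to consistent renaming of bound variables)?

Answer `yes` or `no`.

Answer: yes

Derivation:
Term 1: ((\g.(\h.(((\b.(\c.b)) h) (g h)))) (\d.(\e.((d e) e))))
Term 2: ((\d.(\h.(((\b.(\c.b)) h) (d h)))) (\g.(\e.((g e) e))))
Alpha-equivalence: compare structure up to binder renaming.
Result: True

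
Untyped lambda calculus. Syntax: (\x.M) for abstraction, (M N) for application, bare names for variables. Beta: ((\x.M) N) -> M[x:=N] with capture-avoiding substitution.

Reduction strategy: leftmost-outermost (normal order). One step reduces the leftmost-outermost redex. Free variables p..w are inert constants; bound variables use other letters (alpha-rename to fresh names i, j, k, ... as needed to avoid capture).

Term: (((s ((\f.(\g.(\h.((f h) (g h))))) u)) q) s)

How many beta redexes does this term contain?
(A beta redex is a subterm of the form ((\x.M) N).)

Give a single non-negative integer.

Term: (((s ((\f.(\g.(\h.((f h) (g h))))) u)) q) s)
  Redex: ((\f.(\g.(\h.((f h) (g h))))) u)
Total redexes: 1

Answer: 1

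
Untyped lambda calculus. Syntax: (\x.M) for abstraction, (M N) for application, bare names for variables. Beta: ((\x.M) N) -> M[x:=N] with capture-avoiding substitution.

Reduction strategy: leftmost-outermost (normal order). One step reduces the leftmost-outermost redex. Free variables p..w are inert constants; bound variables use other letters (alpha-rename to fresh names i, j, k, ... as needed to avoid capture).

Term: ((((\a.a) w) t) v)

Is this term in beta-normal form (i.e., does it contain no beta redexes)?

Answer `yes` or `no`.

Term: ((((\a.a) w) t) v)
Found 1 beta redex(es).

Answer: no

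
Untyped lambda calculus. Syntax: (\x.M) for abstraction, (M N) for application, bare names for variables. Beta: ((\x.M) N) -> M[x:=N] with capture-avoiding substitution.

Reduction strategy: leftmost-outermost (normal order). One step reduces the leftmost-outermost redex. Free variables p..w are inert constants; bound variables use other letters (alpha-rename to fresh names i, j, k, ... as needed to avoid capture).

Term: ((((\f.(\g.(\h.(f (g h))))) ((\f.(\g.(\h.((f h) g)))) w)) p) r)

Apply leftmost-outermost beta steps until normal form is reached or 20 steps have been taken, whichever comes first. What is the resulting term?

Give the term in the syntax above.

Answer: (\h.((w h) (p r)))

Derivation:
Step 0: ((((\f.(\g.(\h.(f (g h))))) ((\f.(\g.(\h.((f h) g)))) w)) p) r)
Step 1: (((\g.(\h.(((\f.(\g.(\h.((f h) g)))) w) (g h)))) p) r)
Step 2: ((\h.(((\f.(\g.(\h.((f h) g)))) w) (p h))) r)
Step 3: (((\f.(\g.(\h.((f h) g)))) w) (p r))
Step 4: ((\g.(\h.((w h) g))) (p r))
Step 5: (\h.((w h) (p r)))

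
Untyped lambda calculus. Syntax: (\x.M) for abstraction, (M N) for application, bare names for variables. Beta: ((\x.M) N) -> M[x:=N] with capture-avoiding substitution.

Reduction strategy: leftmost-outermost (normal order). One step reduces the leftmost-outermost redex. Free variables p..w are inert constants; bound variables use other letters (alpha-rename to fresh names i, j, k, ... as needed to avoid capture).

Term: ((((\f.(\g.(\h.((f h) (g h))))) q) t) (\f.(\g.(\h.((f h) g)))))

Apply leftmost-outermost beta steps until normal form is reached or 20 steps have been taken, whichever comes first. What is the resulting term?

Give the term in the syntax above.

Answer: ((q (\f.(\g.(\h.((f h) g))))) (t (\f.(\g.(\h.((f h) g))))))

Derivation:
Step 0: ((((\f.(\g.(\h.((f h) (g h))))) q) t) (\f.(\g.(\h.((f h) g)))))
Step 1: (((\g.(\h.((q h) (g h)))) t) (\f.(\g.(\h.((f h) g)))))
Step 2: ((\h.((q h) (t h))) (\f.(\g.(\h.((f h) g)))))
Step 3: ((q (\f.(\g.(\h.((f h) g))))) (t (\f.(\g.(\h.((f h) g))))))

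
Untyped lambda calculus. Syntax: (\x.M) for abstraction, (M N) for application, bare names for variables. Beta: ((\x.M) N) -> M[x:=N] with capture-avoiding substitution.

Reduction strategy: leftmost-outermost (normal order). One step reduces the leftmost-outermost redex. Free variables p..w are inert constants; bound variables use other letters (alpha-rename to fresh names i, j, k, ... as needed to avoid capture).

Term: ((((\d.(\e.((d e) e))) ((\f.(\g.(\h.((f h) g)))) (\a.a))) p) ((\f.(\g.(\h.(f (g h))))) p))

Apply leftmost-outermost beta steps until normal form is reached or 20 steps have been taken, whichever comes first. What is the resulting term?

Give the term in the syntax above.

Answer: ((p p) (\g.(\h.(p (g h)))))

Derivation:
Step 0: ((((\d.(\e.((d e) e))) ((\f.(\g.(\h.((f h) g)))) (\a.a))) p) ((\f.(\g.(\h.(f (g h))))) p))
Step 1: (((\e.((((\f.(\g.(\h.((f h) g)))) (\a.a)) e) e)) p) ((\f.(\g.(\h.(f (g h))))) p))
Step 2: (((((\f.(\g.(\h.((f h) g)))) (\a.a)) p) p) ((\f.(\g.(\h.(f (g h))))) p))
Step 3: ((((\g.(\h.(((\a.a) h) g))) p) p) ((\f.(\g.(\h.(f (g h))))) p))
Step 4: (((\h.(((\a.a) h) p)) p) ((\f.(\g.(\h.(f (g h))))) p))
Step 5: ((((\a.a) p) p) ((\f.(\g.(\h.(f (g h))))) p))
Step 6: ((p p) ((\f.(\g.(\h.(f (g h))))) p))
Step 7: ((p p) (\g.(\h.(p (g h)))))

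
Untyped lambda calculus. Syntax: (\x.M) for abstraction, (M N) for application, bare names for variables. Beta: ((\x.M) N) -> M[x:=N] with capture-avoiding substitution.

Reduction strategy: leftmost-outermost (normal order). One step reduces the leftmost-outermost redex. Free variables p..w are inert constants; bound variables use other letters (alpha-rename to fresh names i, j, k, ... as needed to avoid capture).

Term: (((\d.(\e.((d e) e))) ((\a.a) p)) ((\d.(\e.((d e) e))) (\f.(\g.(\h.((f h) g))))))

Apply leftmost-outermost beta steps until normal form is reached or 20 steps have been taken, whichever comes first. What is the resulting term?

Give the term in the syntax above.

Answer: ((p (\e.(\h.((e h) e)))) (\e.(\h.((e h) e))))

Derivation:
Step 0: (((\d.(\e.((d e) e))) ((\a.a) p)) ((\d.(\e.((d e) e))) (\f.(\g.(\h.((f h) g))))))
Step 1: ((\e.((((\a.a) p) e) e)) ((\d.(\e.((d e) e))) (\f.(\g.(\h.((f h) g))))))
Step 2: ((((\a.a) p) ((\d.(\e.((d e) e))) (\f.(\g.(\h.((f h) g)))))) ((\d.(\e.((d e) e))) (\f.(\g.(\h.((f h) g))))))
Step 3: ((p ((\d.(\e.((d e) e))) (\f.(\g.(\h.((f h) g)))))) ((\d.(\e.((d e) e))) (\f.(\g.(\h.((f h) g))))))
Step 4: ((p (\e.(((\f.(\g.(\h.((f h) g)))) e) e))) ((\d.(\e.((d e) e))) (\f.(\g.(\h.((f h) g))))))
Step 5: ((p (\e.((\g.(\h.((e h) g))) e))) ((\d.(\e.((d e) e))) (\f.(\g.(\h.((f h) g))))))
Step 6: ((p (\e.(\h.((e h) e)))) ((\d.(\e.((d e) e))) (\f.(\g.(\h.((f h) g))))))
Step 7: ((p (\e.(\h.((e h) e)))) (\e.(((\f.(\g.(\h.((f h) g)))) e) e)))
Step 8: ((p (\e.(\h.((e h) e)))) (\e.((\g.(\h.((e h) g))) e)))
Step 9: ((p (\e.(\h.((e h) e)))) (\e.(\h.((e h) e))))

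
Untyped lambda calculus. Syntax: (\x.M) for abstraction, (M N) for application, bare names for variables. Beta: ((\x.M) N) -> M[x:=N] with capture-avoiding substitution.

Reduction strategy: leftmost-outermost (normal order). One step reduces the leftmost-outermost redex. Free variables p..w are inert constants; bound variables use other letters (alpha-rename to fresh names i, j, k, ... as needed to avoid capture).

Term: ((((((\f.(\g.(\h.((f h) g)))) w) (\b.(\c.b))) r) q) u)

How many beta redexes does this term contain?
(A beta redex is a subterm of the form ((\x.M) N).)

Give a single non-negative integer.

Term: ((((((\f.(\g.(\h.((f h) g)))) w) (\b.(\c.b))) r) q) u)
  Redex: ((\f.(\g.(\h.((f h) g)))) w)
Total redexes: 1

Answer: 1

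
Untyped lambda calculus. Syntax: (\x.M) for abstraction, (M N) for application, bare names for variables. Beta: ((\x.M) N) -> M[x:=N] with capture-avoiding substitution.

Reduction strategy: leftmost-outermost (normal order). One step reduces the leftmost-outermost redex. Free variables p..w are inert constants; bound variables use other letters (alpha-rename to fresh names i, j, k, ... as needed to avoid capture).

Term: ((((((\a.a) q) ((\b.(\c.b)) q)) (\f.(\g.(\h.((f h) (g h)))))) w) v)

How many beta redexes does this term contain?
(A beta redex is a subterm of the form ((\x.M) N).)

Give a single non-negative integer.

Answer: 2

Derivation:
Term: ((((((\a.a) q) ((\b.(\c.b)) q)) (\f.(\g.(\h.((f h) (g h)))))) w) v)
  Redex: ((\a.a) q)
  Redex: ((\b.(\c.b)) q)
Total redexes: 2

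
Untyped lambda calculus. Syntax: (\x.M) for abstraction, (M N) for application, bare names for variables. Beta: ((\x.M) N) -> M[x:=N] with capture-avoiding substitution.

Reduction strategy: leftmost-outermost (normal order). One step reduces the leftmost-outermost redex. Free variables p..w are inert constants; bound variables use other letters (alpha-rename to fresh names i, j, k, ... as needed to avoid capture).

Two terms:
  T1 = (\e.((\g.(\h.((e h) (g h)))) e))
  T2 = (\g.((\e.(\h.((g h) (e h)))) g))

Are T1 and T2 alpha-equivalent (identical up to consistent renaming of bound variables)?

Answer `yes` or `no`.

Term 1: (\e.((\g.(\h.((e h) (g h)))) e))
Term 2: (\g.((\e.(\h.((g h) (e h)))) g))
Alpha-equivalence: compare structure up to binder renaming.
Result: True

Answer: yes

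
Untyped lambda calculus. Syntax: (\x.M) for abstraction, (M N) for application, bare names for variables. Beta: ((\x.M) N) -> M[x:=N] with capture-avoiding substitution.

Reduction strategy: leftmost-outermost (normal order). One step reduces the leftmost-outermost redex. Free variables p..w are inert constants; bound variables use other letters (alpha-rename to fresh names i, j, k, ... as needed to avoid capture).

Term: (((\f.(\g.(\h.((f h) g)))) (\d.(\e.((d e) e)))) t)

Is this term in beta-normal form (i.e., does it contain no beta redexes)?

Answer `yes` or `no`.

Term: (((\f.(\g.(\h.((f h) g)))) (\d.(\e.((d e) e)))) t)
Found 1 beta redex(es).

Answer: no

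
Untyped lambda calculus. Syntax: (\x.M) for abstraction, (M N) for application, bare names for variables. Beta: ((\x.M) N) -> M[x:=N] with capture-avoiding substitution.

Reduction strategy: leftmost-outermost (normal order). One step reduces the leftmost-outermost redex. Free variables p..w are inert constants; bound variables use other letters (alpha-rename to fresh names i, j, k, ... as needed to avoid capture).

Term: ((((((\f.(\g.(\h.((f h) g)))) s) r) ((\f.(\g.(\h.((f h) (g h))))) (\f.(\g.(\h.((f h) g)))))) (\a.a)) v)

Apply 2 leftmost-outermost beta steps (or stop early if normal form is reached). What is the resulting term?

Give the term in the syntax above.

Answer: ((((\h.((s h) r)) ((\f.(\g.(\h.((f h) (g h))))) (\f.(\g.(\h.((f h) g)))))) (\a.a)) v)

Derivation:
Step 0: ((((((\f.(\g.(\h.((f h) g)))) s) r) ((\f.(\g.(\h.((f h) (g h))))) (\f.(\g.(\h.((f h) g)))))) (\a.a)) v)
Step 1: (((((\g.(\h.((s h) g))) r) ((\f.(\g.(\h.((f h) (g h))))) (\f.(\g.(\h.((f h) g)))))) (\a.a)) v)
Step 2: ((((\h.((s h) r)) ((\f.(\g.(\h.((f h) (g h))))) (\f.(\g.(\h.((f h) g)))))) (\a.a)) v)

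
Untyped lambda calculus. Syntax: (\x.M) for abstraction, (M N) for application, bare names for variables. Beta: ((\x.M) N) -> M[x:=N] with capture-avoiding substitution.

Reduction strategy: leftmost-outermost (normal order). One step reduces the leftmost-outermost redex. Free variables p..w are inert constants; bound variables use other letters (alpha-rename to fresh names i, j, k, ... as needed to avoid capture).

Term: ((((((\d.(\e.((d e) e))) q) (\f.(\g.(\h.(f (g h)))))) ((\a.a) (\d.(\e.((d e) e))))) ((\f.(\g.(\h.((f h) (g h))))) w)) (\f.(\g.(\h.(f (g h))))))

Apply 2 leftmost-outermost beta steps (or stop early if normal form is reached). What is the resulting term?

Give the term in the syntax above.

Step 0: ((((((\d.(\e.((d e) e))) q) (\f.(\g.(\h.(f (g h)))))) ((\a.a) (\d.(\e.((d e) e))))) ((\f.(\g.(\h.((f h) (g h))))) w)) (\f.(\g.(\h.(f (g h))))))
Step 1: (((((\e.((q e) e)) (\f.(\g.(\h.(f (g h)))))) ((\a.a) (\d.(\e.((d e) e))))) ((\f.(\g.(\h.((f h) (g h))))) w)) (\f.(\g.(\h.(f (g h))))))
Step 2: (((((q (\f.(\g.(\h.(f (g h)))))) (\f.(\g.(\h.(f (g h)))))) ((\a.a) (\d.(\e.((d e) e))))) ((\f.(\g.(\h.((f h) (g h))))) w)) (\f.(\g.(\h.(f (g h))))))

Answer: (((((q (\f.(\g.(\h.(f (g h)))))) (\f.(\g.(\h.(f (g h)))))) ((\a.a) (\d.(\e.((d e) e))))) ((\f.(\g.(\h.((f h) (g h))))) w)) (\f.(\g.(\h.(f (g h))))))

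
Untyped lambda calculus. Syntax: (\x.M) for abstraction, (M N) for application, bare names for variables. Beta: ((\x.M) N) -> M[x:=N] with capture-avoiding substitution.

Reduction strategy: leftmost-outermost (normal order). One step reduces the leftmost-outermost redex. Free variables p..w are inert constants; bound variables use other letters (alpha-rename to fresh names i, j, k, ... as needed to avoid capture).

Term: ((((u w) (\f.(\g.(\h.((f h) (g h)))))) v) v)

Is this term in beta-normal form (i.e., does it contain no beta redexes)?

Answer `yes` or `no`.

Term: ((((u w) (\f.(\g.(\h.((f h) (g h)))))) v) v)
No beta redexes found.

Answer: yes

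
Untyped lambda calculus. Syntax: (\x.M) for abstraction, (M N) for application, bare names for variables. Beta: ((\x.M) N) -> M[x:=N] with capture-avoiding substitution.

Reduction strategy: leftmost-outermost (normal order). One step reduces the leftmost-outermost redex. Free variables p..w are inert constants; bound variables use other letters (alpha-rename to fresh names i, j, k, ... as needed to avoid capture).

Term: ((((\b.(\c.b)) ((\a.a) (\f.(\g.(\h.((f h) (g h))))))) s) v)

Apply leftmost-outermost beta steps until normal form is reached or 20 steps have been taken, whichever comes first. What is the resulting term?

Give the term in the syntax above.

Step 0: ((((\b.(\c.b)) ((\a.a) (\f.(\g.(\h.((f h) (g h))))))) s) v)
Step 1: (((\c.((\a.a) (\f.(\g.(\h.((f h) (g h))))))) s) v)
Step 2: (((\a.a) (\f.(\g.(\h.((f h) (g h)))))) v)
Step 3: ((\f.(\g.(\h.((f h) (g h))))) v)
Step 4: (\g.(\h.((v h) (g h))))

Answer: (\g.(\h.((v h) (g h))))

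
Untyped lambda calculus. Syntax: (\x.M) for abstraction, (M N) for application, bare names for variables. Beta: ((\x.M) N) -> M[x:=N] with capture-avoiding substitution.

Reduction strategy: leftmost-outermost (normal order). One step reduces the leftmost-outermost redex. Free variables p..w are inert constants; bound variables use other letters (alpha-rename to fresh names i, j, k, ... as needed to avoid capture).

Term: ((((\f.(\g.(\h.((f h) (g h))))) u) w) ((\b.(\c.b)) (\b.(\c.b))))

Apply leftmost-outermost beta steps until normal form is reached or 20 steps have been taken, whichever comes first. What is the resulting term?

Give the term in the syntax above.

Answer: ((u (\c.(\b.(\c.b)))) (w (\c.(\b.(\c.b)))))

Derivation:
Step 0: ((((\f.(\g.(\h.((f h) (g h))))) u) w) ((\b.(\c.b)) (\b.(\c.b))))
Step 1: (((\g.(\h.((u h) (g h)))) w) ((\b.(\c.b)) (\b.(\c.b))))
Step 2: ((\h.((u h) (w h))) ((\b.(\c.b)) (\b.(\c.b))))
Step 3: ((u ((\b.(\c.b)) (\b.(\c.b)))) (w ((\b.(\c.b)) (\b.(\c.b)))))
Step 4: ((u (\c.(\b.(\c.b)))) (w ((\b.(\c.b)) (\b.(\c.b)))))
Step 5: ((u (\c.(\b.(\c.b)))) (w (\c.(\b.(\c.b)))))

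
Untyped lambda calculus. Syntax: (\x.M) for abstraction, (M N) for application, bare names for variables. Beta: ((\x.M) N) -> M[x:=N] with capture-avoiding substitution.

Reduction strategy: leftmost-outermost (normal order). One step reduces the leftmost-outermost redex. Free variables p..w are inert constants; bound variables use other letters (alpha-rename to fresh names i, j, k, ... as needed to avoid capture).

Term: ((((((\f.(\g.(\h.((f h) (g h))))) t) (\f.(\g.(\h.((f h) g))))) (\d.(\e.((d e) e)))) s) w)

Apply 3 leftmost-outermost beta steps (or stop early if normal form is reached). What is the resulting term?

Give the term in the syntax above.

Answer: ((((t (\d.(\e.((d e) e)))) ((\f.(\g.(\h.((f h) g)))) (\d.(\e.((d e) e))))) s) w)

Derivation:
Step 0: ((((((\f.(\g.(\h.((f h) (g h))))) t) (\f.(\g.(\h.((f h) g))))) (\d.(\e.((d e) e)))) s) w)
Step 1: (((((\g.(\h.((t h) (g h)))) (\f.(\g.(\h.((f h) g))))) (\d.(\e.((d e) e)))) s) w)
Step 2: ((((\h.((t h) ((\f.(\g.(\h.((f h) g)))) h))) (\d.(\e.((d e) e)))) s) w)
Step 3: ((((t (\d.(\e.((d e) e)))) ((\f.(\g.(\h.((f h) g)))) (\d.(\e.((d e) e))))) s) w)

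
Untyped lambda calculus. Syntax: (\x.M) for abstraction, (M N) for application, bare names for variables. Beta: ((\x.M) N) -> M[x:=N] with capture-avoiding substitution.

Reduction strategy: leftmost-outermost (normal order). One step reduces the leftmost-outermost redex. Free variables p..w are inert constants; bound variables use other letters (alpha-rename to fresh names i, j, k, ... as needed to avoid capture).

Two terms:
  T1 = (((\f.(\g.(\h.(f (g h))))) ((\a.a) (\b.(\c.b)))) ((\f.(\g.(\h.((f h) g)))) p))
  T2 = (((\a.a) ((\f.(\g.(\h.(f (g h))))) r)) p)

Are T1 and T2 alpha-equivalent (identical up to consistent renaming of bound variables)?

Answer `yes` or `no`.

Answer: no

Derivation:
Term 1: (((\f.(\g.(\h.(f (g h))))) ((\a.a) (\b.(\c.b)))) ((\f.(\g.(\h.((f h) g)))) p))
Term 2: (((\a.a) ((\f.(\g.(\h.(f (g h))))) r)) p)
Alpha-equivalence: compare structure up to binder renaming.
Result: False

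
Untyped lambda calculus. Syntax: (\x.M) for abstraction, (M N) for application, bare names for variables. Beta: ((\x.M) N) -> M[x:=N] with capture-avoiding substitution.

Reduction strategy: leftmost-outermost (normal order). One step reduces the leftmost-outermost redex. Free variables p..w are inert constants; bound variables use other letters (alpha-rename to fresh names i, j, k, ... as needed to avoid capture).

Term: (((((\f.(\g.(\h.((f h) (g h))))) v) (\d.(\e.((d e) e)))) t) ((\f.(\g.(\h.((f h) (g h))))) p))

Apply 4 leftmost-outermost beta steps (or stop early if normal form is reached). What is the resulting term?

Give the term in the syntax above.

Step 0: (((((\f.(\g.(\h.((f h) (g h))))) v) (\d.(\e.((d e) e)))) t) ((\f.(\g.(\h.((f h) (g h))))) p))
Step 1: ((((\g.(\h.((v h) (g h)))) (\d.(\e.((d e) e)))) t) ((\f.(\g.(\h.((f h) (g h))))) p))
Step 2: (((\h.((v h) ((\d.(\e.((d e) e))) h))) t) ((\f.(\g.(\h.((f h) (g h))))) p))
Step 3: (((v t) ((\d.(\e.((d e) e))) t)) ((\f.(\g.(\h.((f h) (g h))))) p))
Step 4: (((v t) (\e.((t e) e))) ((\f.(\g.(\h.((f h) (g h))))) p))

Answer: (((v t) (\e.((t e) e))) ((\f.(\g.(\h.((f h) (g h))))) p))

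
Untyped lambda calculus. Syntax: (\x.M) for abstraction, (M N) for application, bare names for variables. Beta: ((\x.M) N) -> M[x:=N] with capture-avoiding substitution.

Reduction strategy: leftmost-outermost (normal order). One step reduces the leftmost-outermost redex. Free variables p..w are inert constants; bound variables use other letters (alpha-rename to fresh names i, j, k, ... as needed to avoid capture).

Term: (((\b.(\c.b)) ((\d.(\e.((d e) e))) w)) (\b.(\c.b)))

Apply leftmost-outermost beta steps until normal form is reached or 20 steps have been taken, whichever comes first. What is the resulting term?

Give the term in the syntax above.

Answer: (\e.((w e) e))

Derivation:
Step 0: (((\b.(\c.b)) ((\d.(\e.((d e) e))) w)) (\b.(\c.b)))
Step 1: ((\c.((\d.(\e.((d e) e))) w)) (\b.(\c.b)))
Step 2: ((\d.(\e.((d e) e))) w)
Step 3: (\e.((w e) e))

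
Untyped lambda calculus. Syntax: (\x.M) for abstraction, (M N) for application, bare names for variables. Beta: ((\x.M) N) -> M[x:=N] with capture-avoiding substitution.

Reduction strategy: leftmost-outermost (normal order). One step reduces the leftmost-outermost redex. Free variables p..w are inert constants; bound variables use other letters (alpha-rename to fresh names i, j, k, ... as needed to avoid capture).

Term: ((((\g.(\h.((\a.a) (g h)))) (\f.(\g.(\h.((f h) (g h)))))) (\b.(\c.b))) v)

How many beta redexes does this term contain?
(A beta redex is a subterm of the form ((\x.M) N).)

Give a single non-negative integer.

Term: ((((\g.(\h.((\a.a) (g h)))) (\f.(\g.(\h.((f h) (g h)))))) (\b.(\c.b))) v)
  Redex: ((\g.(\h.((\a.a) (g h)))) (\f.(\g.(\h.((f h) (g h))))))
  Redex: ((\a.a) (g h))
Total redexes: 2

Answer: 2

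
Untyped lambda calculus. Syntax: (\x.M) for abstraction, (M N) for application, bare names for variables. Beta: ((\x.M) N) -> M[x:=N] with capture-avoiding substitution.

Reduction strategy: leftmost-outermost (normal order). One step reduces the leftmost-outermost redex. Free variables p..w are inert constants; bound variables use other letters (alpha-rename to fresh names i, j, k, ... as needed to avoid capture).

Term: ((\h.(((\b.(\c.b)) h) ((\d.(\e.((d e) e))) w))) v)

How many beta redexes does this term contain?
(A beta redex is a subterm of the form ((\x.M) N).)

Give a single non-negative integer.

Answer: 3

Derivation:
Term: ((\h.(((\b.(\c.b)) h) ((\d.(\e.((d e) e))) w))) v)
  Redex: ((\h.(((\b.(\c.b)) h) ((\d.(\e.((d e) e))) w))) v)
  Redex: ((\b.(\c.b)) h)
  Redex: ((\d.(\e.((d e) e))) w)
Total redexes: 3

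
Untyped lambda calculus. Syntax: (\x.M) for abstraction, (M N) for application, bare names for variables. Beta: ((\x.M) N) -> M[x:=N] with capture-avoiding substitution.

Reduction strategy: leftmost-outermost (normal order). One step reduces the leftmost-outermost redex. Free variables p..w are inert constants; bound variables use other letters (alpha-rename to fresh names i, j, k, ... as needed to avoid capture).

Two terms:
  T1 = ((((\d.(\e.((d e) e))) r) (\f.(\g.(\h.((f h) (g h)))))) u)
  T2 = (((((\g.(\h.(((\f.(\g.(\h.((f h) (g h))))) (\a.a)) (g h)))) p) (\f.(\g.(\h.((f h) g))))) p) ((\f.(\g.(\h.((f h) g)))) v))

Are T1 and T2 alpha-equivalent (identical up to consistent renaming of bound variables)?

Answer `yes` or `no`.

Term 1: ((((\d.(\e.((d e) e))) r) (\f.(\g.(\h.((f h) (g h)))))) u)
Term 2: (((((\g.(\h.(((\f.(\g.(\h.((f h) (g h))))) (\a.a)) (g h)))) p) (\f.(\g.(\h.((f h) g))))) p) ((\f.(\g.(\h.((f h) g)))) v))
Alpha-equivalence: compare structure up to binder renaming.
Result: False

Answer: no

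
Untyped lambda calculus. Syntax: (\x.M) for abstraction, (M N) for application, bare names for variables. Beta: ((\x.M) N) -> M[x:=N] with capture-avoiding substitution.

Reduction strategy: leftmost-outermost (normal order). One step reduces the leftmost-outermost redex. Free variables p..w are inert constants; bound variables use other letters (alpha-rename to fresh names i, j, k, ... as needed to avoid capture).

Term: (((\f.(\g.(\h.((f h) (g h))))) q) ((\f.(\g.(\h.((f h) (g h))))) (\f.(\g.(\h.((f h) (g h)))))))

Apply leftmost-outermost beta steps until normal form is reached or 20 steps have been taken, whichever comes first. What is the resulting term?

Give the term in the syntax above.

Step 0: (((\f.(\g.(\h.((f h) (g h))))) q) ((\f.(\g.(\h.((f h) (g h))))) (\f.(\g.(\h.((f h) (g h)))))))
Step 1: ((\g.(\h.((q h) (g h)))) ((\f.(\g.(\h.((f h) (g h))))) (\f.(\g.(\h.((f h) (g h)))))))
Step 2: (\h.((q h) (((\f.(\g.(\h.((f h) (g h))))) (\f.(\g.(\h.((f h) (g h)))))) h)))
Step 3: (\h.((q h) ((\g.(\h.(((\f.(\g.(\h.((f h) (g h))))) h) (g h)))) h)))
Step 4: (\h.((q h) (\i.(((\f.(\g.(\h.((f h) (g h))))) i) (h i)))))
Step 5: (\h.((q h) (\i.((\g.(\h.((i h) (g h)))) (h i)))))
Step 6: (\h.((q h) (\i.(\j.((i j) ((h i) j))))))

Answer: (\h.((q h) (\i.(\j.((i j) ((h i) j))))))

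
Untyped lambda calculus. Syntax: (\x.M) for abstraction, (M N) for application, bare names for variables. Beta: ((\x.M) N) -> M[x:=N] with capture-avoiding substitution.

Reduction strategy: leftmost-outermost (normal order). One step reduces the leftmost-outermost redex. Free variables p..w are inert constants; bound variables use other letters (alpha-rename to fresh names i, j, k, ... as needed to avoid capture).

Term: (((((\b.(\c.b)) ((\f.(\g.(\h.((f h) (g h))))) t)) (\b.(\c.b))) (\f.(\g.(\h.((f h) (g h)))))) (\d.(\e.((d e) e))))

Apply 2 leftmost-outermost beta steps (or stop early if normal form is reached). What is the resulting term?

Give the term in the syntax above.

Answer: ((((\f.(\g.(\h.((f h) (g h))))) t) (\f.(\g.(\h.((f h) (g h)))))) (\d.(\e.((d e) e))))

Derivation:
Step 0: (((((\b.(\c.b)) ((\f.(\g.(\h.((f h) (g h))))) t)) (\b.(\c.b))) (\f.(\g.(\h.((f h) (g h)))))) (\d.(\e.((d e) e))))
Step 1: ((((\c.((\f.(\g.(\h.((f h) (g h))))) t)) (\b.(\c.b))) (\f.(\g.(\h.((f h) (g h)))))) (\d.(\e.((d e) e))))
Step 2: ((((\f.(\g.(\h.((f h) (g h))))) t) (\f.(\g.(\h.((f h) (g h)))))) (\d.(\e.((d e) e))))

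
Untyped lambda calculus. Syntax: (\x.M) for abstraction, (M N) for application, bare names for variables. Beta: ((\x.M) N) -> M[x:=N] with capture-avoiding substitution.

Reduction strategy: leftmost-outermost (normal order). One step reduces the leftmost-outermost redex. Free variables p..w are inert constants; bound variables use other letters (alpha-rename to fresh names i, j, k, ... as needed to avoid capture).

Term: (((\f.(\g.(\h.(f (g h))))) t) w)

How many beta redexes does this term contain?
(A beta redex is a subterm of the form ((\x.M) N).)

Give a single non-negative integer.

Answer: 1

Derivation:
Term: (((\f.(\g.(\h.(f (g h))))) t) w)
  Redex: ((\f.(\g.(\h.(f (g h))))) t)
Total redexes: 1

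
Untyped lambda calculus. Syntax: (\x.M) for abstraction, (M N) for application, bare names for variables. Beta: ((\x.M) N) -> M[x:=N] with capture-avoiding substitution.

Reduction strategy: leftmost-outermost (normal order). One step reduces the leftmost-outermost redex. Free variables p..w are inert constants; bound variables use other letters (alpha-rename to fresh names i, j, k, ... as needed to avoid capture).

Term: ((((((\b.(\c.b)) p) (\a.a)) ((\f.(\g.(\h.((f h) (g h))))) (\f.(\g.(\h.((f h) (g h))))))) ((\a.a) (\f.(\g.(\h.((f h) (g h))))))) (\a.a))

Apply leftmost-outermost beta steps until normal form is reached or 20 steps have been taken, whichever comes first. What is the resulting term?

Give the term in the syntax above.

Answer: (((p (\g.(\h.(\i.((h i) ((g h) i)))))) (\f.(\g.(\h.((f h) (g h)))))) (\a.a))

Derivation:
Step 0: ((((((\b.(\c.b)) p) (\a.a)) ((\f.(\g.(\h.((f h) (g h))))) (\f.(\g.(\h.((f h) (g h))))))) ((\a.a) (\f.(\g.(\h.((f h) (g h))))))) (\a.a))
Step 1: (((((\c.p) (\a.a)) ((\f.(\g.(\h.((f h) (g h))))) (\f.(\g.(\h.((f h) (g h))))))) ((\a.a) (\f.(\g.(\h.((f h) (g h))))))) (\a.a))
Step 2: (((p ((\f.(\g.(\h.((f h) (g h))))) (\f.(\g.(\h.((f h) (g h))))))) ((\a.a) (\f.(\g.(\h.((f h) (g h))))))) (\a.a))
Step 3: (((p (\g.(\h.(((\f.(\g.(\h.((f h) (g h))))) h) (g h))))) ((\a.a) (\f.(\g.(\h.((f h) (g h))))))) (\a.a))
Step 4: (((p (\g.(\h.((\g.(\i.((h i) (g i)))) (g h))))) ((\a.a) (\f.(\g.(\h.((f h) (g h))))))) (\a.a))
Step 5: (((p (\g.(\h.(\i.((h i) ((g h) i)))))) ((\a.a) (\f.(\g.(\h.((f h) (g h))))))) (\a.a))
Step 6: (((p (\g.(\h.(\i.((h i) ((g h) i)))))) (\f.(\g.(\h.((f h) (g h)))))) (\a.a))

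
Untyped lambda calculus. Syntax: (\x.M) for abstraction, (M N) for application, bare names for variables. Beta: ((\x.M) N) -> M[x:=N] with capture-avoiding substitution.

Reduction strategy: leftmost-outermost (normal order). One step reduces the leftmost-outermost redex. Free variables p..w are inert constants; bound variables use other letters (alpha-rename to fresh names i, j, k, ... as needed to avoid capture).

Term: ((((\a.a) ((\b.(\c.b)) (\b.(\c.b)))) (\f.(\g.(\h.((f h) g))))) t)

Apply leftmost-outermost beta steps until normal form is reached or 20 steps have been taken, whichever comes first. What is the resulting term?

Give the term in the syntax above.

Step 0: ((((\a.a) ((\b.(\c.b)) (\b.(\c.b)))) (\f.(\g.(\h.((f h) g))))) t)
Step 1: ((((\b.(\c.b)) (\b.(\c.b))) (\f.(\g.(\h.((f h) g))))) t)
Step 2: (((\c.(\b.(\c.b))) (\f.(\g.(\h.((f h) g))))) t)
Step 3: ((\b.(\c.b)) t)
Step 4: (\c.t)

Answer: (\c.t)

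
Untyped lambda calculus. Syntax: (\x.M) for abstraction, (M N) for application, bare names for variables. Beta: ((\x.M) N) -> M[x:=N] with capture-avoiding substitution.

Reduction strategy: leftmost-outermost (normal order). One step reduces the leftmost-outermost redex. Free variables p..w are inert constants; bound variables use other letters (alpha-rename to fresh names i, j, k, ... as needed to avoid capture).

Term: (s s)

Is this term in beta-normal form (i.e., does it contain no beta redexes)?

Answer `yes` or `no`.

Term: (s s)
No beta redexes found.

Answer: yes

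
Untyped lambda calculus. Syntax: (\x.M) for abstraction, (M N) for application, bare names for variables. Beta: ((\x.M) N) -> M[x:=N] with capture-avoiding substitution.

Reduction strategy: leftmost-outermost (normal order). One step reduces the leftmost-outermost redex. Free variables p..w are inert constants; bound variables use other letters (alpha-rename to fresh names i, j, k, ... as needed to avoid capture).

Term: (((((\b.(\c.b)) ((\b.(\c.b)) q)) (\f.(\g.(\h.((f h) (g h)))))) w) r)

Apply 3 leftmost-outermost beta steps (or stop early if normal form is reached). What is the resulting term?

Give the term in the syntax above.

Answer: (((\c.q) w) r)

Derivation:
Step 0: (((((\b.(\c.b)) ((\b.(\c.b)) q)) (\f.(\g.(\h.((f h) (g h)))))) w) r)
Step 1: ((((\c.((\b.(\c.b)) q)) (\f.(\g.(\h.((f h) (g h)))))) w) r)
Step 2: ((((\b.(\c.b)) q) w) r)
Step 3: (((\c.q) w) r)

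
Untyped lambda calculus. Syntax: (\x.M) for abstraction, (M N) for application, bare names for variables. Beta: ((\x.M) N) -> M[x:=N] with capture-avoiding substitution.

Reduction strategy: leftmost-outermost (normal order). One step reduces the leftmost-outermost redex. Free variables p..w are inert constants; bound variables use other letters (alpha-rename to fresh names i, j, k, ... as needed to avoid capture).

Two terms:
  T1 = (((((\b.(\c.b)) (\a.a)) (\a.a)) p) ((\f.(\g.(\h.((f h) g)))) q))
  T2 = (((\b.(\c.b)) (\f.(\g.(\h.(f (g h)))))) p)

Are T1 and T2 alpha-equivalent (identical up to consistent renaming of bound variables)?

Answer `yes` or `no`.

Answer: no

Derivation:
Term 1: (((((\b.(\c.b)) (\a.a)) (\a.a)) p) ((\f.(\g.(\h.((f h) g)))) q))
Term 2: (((\b.(\c.b)) (\f.(\g.(\h.(f (g h)))))) p)
Alpha-equivalence: compare structure up to binder renaming.
Result: False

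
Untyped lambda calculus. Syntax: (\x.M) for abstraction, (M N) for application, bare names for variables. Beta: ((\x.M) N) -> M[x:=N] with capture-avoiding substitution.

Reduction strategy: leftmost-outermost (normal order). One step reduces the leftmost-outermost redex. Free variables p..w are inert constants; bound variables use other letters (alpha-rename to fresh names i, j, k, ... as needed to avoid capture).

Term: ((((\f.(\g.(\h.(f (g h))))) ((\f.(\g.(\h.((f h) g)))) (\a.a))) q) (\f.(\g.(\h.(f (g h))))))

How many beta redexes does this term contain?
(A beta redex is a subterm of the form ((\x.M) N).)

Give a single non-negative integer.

Term: ((((\f.(\g.(\h.(f (g h))))) ((\f.(\g.(\h.((f h) g)))) (\a.a))) q) (\f.(\g.(\h.(f (g h))))))
  Redex: ((\f.(\g.(\h.(f (g h))))) ((\f.(\g.(\h.((f h) g)))) (\a.a)))
  Redex: ((\f.(\g.(\h.((f h) g)))) (\a.a))
Total redexes: 2

Answer: 2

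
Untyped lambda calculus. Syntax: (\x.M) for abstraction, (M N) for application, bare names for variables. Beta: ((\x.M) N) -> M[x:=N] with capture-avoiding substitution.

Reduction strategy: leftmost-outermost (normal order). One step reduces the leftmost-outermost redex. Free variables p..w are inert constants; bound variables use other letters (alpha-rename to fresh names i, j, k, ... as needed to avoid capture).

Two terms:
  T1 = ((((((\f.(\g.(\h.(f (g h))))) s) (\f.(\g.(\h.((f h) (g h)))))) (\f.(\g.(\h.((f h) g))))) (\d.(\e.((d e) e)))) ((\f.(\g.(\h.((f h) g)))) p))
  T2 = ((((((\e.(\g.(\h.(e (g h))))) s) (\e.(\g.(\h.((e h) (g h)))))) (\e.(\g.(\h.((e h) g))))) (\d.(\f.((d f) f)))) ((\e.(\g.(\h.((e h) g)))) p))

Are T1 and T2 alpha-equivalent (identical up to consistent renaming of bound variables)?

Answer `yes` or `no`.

Answer: yes

Derivation:
Term 1: ((((((\f.(\g.(\h.(f (g h))))) s) (\f.(\g.(\h.((f h) (g h)))))) (\f.(\g.(\h.((f h) g))))) (\d.(\e.((d e) e)))) ((\f.(\g.(\h.((f h) g)))) p))
Term 2: ((((((\e.(\g.(\h.(e (g h))))) s) (\e.(\g.(\h.((e h) (g h)))))) (\e.(\g.(\h.((e h) g))))) (\d.(\f.((d f) f)))) ((\e.(\g.(\h.((e h) g)))) p))
Alpha-equivalence: compare structure up to binder renaming.
Result: True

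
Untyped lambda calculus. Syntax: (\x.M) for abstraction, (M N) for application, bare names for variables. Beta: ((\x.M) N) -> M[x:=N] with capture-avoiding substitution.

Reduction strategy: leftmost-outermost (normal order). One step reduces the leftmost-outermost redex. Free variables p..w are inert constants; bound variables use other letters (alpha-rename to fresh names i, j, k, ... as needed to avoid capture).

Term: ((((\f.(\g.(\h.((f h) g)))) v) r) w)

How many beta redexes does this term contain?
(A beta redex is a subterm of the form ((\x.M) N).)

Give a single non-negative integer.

Answer: 1

Derivation:
Term: ((((\f.(\g.(\h.((f h) g)))) v) r) w)
  Redex: ((\f.(\g.(\h.((f h) g)))) v)
Total redexes: 1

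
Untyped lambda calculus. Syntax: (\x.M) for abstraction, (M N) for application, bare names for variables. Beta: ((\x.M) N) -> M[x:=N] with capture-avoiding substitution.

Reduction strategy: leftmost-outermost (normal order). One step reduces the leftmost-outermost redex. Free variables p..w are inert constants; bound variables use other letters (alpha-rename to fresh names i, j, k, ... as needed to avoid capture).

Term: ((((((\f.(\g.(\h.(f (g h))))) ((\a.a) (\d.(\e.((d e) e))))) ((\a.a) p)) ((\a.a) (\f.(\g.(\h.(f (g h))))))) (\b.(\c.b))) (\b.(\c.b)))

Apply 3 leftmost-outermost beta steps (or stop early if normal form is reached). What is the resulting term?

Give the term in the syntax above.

Answer: (((((\a.a) (\d.(\e.((d e) e)))) (((\a.a) p) ((\a.a) (\f.(\g.(\h.(f (g h)))))))) (\b.(\c.b))) (\b.(\c.b)))

Derivation:
Step 0: ((((((\f.(\g.(\h.(f (g h))))) ((\a.a) (\d.(\e.((d e) e))))) ((\a.a) p)) ((\a.a) (\f.(\g.(\h.(f (g h))))))) (\b.(\c.b))) (\b.(\c.b)))
Step 1: (((((\g.(\h.(((\a.a) (\d.(\e.((d e) e)))) (g h)))) ((\a.a) p)) ((\a.a) (\f.(\g.(\h.(f (g h))))))) (\b.(\c.b))) (\b.(\c.b)))
Step 2: ((((\h.(((\a.a) (\d.(\e.((d e) e)))) (((\a.a) p) h))) ((\a.a) (\f.(\g.(\h.(f (g h))))))) (\b.(\c.b))) (\b.(\c.b)))
Step 3: (((((\a.a) (\d.(\e.((d e) e)))) (((\a.a) p) ((\a.a) (\f.(\g.(\h.(f (g h)))))))) (\b.(\c.b))) (\b.(\c.b)))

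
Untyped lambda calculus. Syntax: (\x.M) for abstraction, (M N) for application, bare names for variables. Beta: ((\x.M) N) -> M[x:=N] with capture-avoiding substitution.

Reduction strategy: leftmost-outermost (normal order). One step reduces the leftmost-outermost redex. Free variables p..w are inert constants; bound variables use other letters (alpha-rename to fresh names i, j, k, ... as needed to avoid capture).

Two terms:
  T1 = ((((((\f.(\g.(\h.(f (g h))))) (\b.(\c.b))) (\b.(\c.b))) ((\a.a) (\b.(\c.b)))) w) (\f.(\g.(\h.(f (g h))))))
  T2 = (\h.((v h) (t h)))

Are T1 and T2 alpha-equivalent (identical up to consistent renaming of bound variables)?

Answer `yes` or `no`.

Term 1: ((((((\f.(\g.(\h.(f (g h))))) (\b.(\c.b))) (\b.(\c.b))) ((\a.a) (\b.(\c.b)))) w) (\f.(\g.(\h.(f (g h))))))
Term 2: (\h.((v h) (t h)))
Alpha-equivalence: compare structure up to binder renaming.
Result: False

Answer: no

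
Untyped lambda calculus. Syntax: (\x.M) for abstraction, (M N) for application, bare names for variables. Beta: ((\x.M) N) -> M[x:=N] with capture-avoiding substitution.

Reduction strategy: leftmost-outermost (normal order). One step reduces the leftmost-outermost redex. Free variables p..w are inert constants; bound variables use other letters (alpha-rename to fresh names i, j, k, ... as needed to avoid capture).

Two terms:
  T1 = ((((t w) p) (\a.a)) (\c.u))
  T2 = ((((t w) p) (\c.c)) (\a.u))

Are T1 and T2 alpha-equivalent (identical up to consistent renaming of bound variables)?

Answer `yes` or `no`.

Term 1: ((((t w) p) (\a.a)) (\c.u))
Term 2: ((((t w) p) (\c.c)) (\a.u))
Alpha-equivalence: compare structure up to binder renaming.
Result: True

Answer: yes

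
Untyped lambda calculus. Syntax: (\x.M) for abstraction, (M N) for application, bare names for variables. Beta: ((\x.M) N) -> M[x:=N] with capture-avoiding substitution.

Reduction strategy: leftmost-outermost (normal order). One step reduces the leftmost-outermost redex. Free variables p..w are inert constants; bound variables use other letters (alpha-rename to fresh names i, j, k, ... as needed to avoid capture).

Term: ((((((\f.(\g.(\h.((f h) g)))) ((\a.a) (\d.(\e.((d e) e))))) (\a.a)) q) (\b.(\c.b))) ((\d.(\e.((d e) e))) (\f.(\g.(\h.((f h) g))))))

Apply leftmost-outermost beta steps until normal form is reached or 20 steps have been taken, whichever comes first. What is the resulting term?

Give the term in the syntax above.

Answer: ((((q (\a.a)) (\a.a)) (\b.(\c.b))) (\e.(\h.((e h) e))))

Derivation:
Step 0: ((((((\f.(\g.(\h.((f h) g)))) ((\a.a) (\d.(\e.((d e) e))))) (\a.a)) q) (\b.(\c.b))) ((\d.(\e.((d e) e))) (\f.(\g.(\h.((f h) g))))))
Step 1: (((((\g.(\h.((((\a.a) (\d.(\e.((d e) e)))) h) g))) (\a.a)) q) (\b.(\c.b))) ((\d.(\e.((d e) e))) (\f.(\g.(\h.((f h) g))))))
Step 2: ((((\h.((((\a.a) (\d.(\e.((d e) e)))) h) (\a.a))) q) (\b.(\c.b))) ((\d.(\e.((d e) e))) (\f.(\g.(\h.((f h) g))))))
Step 3: ((((((\a.a) (\d.(\e.((d e) e)))) q) (\a.a)) (\b.(\c.b))) ((\d.(\e.((d e) e))) (\f.(\g.(\h.((f h) g))))))
Step 4: (((((\d.(\e.((d e) e))) q) (\a.a)) (\b.(\c.b))) ((\d.(\e.((d e) e))) (\f.(\g.(\h.((f h) g))))))
Step 5: ((((\e.((q e) e)) (\a.a)) (\b.(\c.b))) ((\d.(\e.((d e) e))) (\f.(\g.(\h.((f h) g))))))
Step 6: ((((q (\a.a)) (\a.a)) (\b.(\c.b))) ((\d.(\e.((d e) e))) (\f.(\g.(\h.((f h) g))))))
Step 7: ((((q (\a.a)) (\a.a)) (\b.(\c.b))) (\e.(((\f.(\g.(\h.((f h) g)))) e) e)))
Step 8: ((((q (\a.a)) (\a.a)) (\b.(\c.b))) (\e.((\g.(\h.((e h) g))) e)))
Step 9: ((((q (\a.a)) (\a.a)) (\b.(\c.b))) (\e.(\h.((e h) e))))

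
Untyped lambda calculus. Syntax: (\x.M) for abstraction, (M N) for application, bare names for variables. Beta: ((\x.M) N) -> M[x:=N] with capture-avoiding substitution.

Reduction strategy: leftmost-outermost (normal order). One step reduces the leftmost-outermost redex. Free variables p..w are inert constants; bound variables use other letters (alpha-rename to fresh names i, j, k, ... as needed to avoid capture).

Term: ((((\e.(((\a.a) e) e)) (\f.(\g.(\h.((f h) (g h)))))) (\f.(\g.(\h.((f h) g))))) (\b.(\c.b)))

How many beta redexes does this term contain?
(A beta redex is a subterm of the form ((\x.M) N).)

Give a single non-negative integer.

Answer: 2

Derivation:
Term: ((((\e.(((\a.a) e) e)) (\f.(\g.(\h.((f h) (g h)))))) (\f.(\g.(\h.((f h) g))))) (\b.(\c.b)))
  Redex: ((\e.(((\a.a) e) e)) (\f.(\g.(\h.((f h) (g h))))))
  Redex: ((\a.a) e)
Total redexes: 2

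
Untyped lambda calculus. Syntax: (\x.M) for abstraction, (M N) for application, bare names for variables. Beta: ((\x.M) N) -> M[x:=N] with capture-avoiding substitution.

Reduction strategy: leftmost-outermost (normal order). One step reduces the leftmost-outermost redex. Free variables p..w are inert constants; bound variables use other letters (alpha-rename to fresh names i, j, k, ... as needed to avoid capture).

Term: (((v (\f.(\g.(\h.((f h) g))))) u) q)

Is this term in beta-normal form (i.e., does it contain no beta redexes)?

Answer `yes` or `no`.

Answer: yes

Derivation:
Term: (((v (\f.(\g.(\h.((f h) g))))) u) q)
No beta redexes found.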